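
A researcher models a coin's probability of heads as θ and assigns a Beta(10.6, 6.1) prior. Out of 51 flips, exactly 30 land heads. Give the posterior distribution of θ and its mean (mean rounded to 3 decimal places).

Posterior: Beta(40.6, 27.1); mean ≈ 0.600

The binomial likelihood is conjugate to the Beta prior: with 30 successes and 21 failures, the posterior is Beta(10.6+30, 6.1+21) = Beta(40.6, 27.1).
Posterior mean = α/(α+β) = 40.6/67.7 = 0.600.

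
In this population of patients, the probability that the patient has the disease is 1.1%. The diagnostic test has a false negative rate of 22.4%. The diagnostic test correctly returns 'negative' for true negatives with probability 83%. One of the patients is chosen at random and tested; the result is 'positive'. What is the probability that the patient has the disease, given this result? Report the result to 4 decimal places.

P(H | E) ≈ 0.0483

Write H for 'the patient has the disease'. Prior odds H:¬H = 0.011/0.989 = 0.011122. For the 'positive' outcome, the likelihood ratio is 0.776/0.17 = 4.5647.
Posterior odds = 0.011122 × 4.5647 = 0.050770, so P(H|E) = 0.050770/(1+0.050770) = 0.0483.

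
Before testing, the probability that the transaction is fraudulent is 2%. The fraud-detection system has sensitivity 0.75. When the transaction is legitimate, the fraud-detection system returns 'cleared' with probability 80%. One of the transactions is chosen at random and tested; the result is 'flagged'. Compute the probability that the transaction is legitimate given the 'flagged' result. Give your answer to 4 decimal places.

Write H for 'the transaction is fraudulent'. Prior odds H:¬H = 0.02/0.98 = 0.020408. For the 'flagged' outcome, the likelihood ratio is 0.75/0.2 = 3.7500.
Posterior odds = 0.020408 × 3.7500 = 0.076531, so P(H|E) = 0.076531/(1+0.076531) = 0.0711. Then P(¬H|E) = 1 − 0.0711 = 0.9289.

P(¬H | E) ≈ 0.9289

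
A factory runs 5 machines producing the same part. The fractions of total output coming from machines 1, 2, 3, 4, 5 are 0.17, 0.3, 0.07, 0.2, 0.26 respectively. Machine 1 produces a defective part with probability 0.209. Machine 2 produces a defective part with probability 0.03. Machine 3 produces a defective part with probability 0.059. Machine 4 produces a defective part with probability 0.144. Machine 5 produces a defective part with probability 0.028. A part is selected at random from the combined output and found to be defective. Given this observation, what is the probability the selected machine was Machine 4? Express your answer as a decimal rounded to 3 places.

Tabulate prior·likelihood by source: [1] prior 0.17, lik 0.209, product 0.03553; [2] prior 0.3, lik 0.03, product 0.009000; [3] prior 0.07, lik 0.059, product 0.004130; [4] prior 0.2, lik 0.144, product 0.02880; [5] prior 0.26, lik 0.028, product 0.007280.
Normalizing constant = 0.084740; the posterior for Machine 4 is its product over the sum, 0.02880/0.084740 = 0.340.

Posterior probability ≈ 0.340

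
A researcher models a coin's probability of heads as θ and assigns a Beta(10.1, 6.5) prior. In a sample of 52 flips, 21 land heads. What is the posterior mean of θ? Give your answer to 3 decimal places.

Posterior mean ≈ 0.453

The binomial likelihood is conjugate to the Beta prior: with 21 successes and 31 failures, the posterior is Beta(10.1+21, 6.5+31) = Beta(31.1, 37.5).
Posterior mean = α/(α+β) = 31.1/68.6 = 0.453.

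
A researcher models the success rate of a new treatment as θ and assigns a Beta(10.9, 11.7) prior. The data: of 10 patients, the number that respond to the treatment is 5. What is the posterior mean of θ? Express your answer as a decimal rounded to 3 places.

Posterior mean ≈ 0.488

Observing 5 successes and 5 failures updates Beta(10.9, 11.7) by adding the success and failure counts to the two shape parameters: α = 10.9+5 = 15.9, β = 11.7+5 = 16.7.
E[θ | data] = 15.9/(15.9+16.7) = 0.488.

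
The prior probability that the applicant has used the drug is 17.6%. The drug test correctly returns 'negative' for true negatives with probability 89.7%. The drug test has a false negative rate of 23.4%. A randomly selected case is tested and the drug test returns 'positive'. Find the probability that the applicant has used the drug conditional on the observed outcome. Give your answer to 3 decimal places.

Let H be the event that the applicant has used the drug. P(H) = 0.176, so P(¬H) = 0.824. With E the 'positive' result, P(E|H) = 0.766 and P(E|¬H) = 0.103.
P(E) = 0.766·0.176 + 0.103·0.824 = 0.13482 + 0.084872 = 0.21969.
By Bayes' theorem, P(H|E) = 0.13482 / 0.21969 = 0.614.

P(H | E) ≈ 0.614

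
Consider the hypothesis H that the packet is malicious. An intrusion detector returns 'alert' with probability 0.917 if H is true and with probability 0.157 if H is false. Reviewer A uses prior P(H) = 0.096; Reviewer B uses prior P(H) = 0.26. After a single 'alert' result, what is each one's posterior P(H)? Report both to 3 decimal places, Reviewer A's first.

Reviewer A: 0.383; Reviewer B: 0.672

The likelihood ratio for an 'alert' result is 0.917/0.157 = 5.8408.
Reviewer A: prior odds 0.096/0.904 = 0.10619; posterior odds 0.62026; posterior probability 0.383.
Reviewer B: prior odds 0.26/0.74 = 0.35135; posterior odds 2.0522; posterior probability 0.672.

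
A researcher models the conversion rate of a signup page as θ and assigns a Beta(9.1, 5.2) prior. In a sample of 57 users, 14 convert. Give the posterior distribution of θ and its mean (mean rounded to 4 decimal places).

The binomial likelihood is conjugate to the Beta prior: with 14 successes and 43 failures, the posterior is Beta(9.1+14, 5.2+43) = Beta(23.1, 48.2).
Posterior mean = α/(α+β) = 23.1/71.3 = 0.3240.

Posterior: Beta(23.1, 48.2); mean ≈ 0.3240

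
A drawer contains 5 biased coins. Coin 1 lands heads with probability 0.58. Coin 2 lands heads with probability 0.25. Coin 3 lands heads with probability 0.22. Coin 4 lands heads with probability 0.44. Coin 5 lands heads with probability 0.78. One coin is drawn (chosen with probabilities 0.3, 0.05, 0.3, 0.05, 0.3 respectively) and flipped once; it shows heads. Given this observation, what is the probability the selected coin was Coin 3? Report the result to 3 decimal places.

Posterior probability ≈ 0.130

Tabulate prior·likelihood by source: [1] prior 0.3, lik 0.58, product 0.1740; [2] prior 0.05, lik 0.25, product 0.01250; [3] prior 0.3, lik 0.22, product 0.06600; [4] prior 0.05, lik 0.44, product 0.02200; [5] prior 0.3, lik 0.78, product 0.2340.
Normalizing constant = 0.50850; the posterior for Coin 3 is its product over the sum, 0.06600/0.50850 = 0.130.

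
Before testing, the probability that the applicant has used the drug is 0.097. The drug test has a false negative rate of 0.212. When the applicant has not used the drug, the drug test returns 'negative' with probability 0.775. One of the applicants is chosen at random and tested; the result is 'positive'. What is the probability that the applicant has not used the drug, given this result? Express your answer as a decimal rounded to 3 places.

P(¬H | E) ≈ 0.727

Write H for 'the applicant has used the drug'. Prior odds H:¬H = 0.097/0.903 = 0.10742. For the 'positive' outcome, the likelihood ratio is 0.788/0.225 = 3.5022.
Posterior odds = 0.10742 × 3.5022 = 0.37621, so P(H|E) = 0.37621/(1+0.37621) = 0.273. Then P(¬H|E) = 1 − 0.273 = 0.727.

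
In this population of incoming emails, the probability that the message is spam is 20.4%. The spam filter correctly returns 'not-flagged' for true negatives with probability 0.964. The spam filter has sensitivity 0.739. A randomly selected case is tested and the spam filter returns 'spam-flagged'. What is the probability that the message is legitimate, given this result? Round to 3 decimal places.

Write H for 'the message is spam'. Prior odds H:¬H = 0.204/0.796 = 0.25628. For the 'spam-flagged' outcome, the likelihood ratio is 0.739/0.036 = 20.528.
Posterior odds = 0.25628 × 20.528 = 5.2609, so P(H|E) = 5.2609/(1+5.2609) = 0.840. Then P(¬H|E) = 1 − 0.840 = 0.160.

P(¬H | E) ≈ 0.160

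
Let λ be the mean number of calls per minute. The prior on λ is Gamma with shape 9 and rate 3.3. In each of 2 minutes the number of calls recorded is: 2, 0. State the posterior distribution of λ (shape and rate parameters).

Posterior: Gamma(shape=11, rate=5.3)

The Poisson likelihood adds the total count to the shape and the number of exposure periods to the rate. Here ∑xᵢ = 2 and n = 2, so shape 9→11 and rate 3.3→5.3.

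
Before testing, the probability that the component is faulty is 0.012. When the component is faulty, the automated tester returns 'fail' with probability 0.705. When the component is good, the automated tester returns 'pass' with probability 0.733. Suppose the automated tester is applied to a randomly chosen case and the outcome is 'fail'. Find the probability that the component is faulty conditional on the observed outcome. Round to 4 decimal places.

Let H be the event that the component is faulty. P(H) = 0.012, so P(¬H) = 0.988. With E the 'fail' result, P(E|H) = 0.705 and P(E|¬H) = 0.267.
P(E) = 0.705·0.012 + 0.267·0.988 = 0.0084600 + 0.26380 = 0.27226.
By Bayes' theorem, P(H|E) = 0.0084600 / 0.27226 = 0.0311.

P(H | E) ≈ 0.0311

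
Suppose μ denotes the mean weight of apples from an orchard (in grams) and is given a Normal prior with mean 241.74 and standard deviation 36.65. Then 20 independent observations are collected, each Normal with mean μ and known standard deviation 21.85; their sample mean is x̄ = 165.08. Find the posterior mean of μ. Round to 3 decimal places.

With known σ, the Normal prior is conjugate. Weight on the data is w = (n/σ²)/(n/σ² + 1/τ₀²) = 0.0418916/(0.0418916+0.00074448) = 0.98254.
Posterior mean = w·x̄ + (1−w)·μ₀ = 0.98254·165.08 + 0.017461·241.74 = 166.419.

Posterior mean ≈ 166.419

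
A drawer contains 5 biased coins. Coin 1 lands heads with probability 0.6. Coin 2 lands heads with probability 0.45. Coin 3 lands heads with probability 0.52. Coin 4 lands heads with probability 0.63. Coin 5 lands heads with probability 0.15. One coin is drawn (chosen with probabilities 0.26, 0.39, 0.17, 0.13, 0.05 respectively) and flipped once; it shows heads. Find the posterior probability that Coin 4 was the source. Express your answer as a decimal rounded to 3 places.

Posterior probability ≈ 0.161

Tabulate prior·likelihood by source: [1] prior 0.26, lik 0.6, product 0.1560; [2] prior 0.39, lik 0.45, product 0.1755; [3] prior 0.17, lik 0.52, product 0.08840; [4] prior 0.13, lik 0.63, product 0.08190; [5] prior 0.05, lik 0.15, product 0.007500.
Normalizing constant = 0.50930; the posterior for Coin 4 is its product over the sum, 0.08190/0.50930 = 0.161.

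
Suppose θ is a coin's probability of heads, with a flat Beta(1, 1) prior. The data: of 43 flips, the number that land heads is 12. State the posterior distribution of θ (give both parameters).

Observing 12 successes and 31 failures updates Beta(1, 1) by adding the success and failure counts to the two shape parameters: α = 1+12 = 13, β = 1+31 = 32.

Posterior: Beta(13, 32)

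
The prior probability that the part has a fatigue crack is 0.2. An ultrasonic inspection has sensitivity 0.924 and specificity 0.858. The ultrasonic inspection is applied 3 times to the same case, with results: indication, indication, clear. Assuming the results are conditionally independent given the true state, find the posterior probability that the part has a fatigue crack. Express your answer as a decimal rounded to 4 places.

Posterior P(H) ≈ 0.4839

Let H be the event that the part has a fatigue crack; start with P(H) = 0.2. P('indication'|H) = 0.924, P('indication'|¬H) = 0.142.
Update on result 1 ('indication'): P(H) ← 0.924·0.2000 / (0.924·0.2000 + 0.142·0.8000) = 0.18480/0.29840 = 0.6193.
Update on result 2 ('indication'): P(H) ← 0.924·0.6193 / (0.924·0.6193 + 0.142·0.3807) = 0.57224/0.62629 = 0.9137.
Update on result 3 ('clear'): P(H) ← 0.076·0.9137 / (0.076·0.9137 + 0.858·0.0863) = 0.069440/0.14350 = 0.4839.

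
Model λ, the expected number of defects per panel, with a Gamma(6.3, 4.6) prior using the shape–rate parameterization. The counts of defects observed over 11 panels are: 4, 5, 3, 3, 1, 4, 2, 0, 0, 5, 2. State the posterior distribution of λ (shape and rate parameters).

The Poisson likelihood adds the total count to the shape and the number of exposure periods to the rate. Here ∑xᵢ = 29 and n = 11, so shape 6.3→35.3 and rate 4.6→15.6.

Posterior: Gamma(shape=35.3, rate=15.6)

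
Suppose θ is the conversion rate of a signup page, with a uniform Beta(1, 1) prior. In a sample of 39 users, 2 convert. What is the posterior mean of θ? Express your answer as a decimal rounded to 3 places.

Posterior mean ≈ 0.073

Observing 2 successes and 37 failures updates Beta(1, 1) by adding the success and failure counts to the two shape parameters: α = 1+2 = 3, β = 1+37 = 38.
E[θ | data] = 3/(3+38) = 0.073.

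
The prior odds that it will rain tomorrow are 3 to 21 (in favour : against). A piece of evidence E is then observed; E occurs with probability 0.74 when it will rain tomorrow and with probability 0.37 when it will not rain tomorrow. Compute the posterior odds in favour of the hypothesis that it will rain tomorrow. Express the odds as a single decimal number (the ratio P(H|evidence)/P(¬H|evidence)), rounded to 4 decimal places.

Posterior odds ≈ 0.2857

Prior odds = 3/21 = 0.14286.
Likelihood ratio for E = 0.74/0.37 = 2.0000.
Posterior odds = prior odds × LR = 0.28571.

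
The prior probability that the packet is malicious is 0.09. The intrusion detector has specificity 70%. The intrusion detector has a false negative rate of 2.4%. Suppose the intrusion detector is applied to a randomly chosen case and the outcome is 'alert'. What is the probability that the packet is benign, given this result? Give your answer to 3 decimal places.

Write H for 'the packet is malicious'. Prior odds H:¬H = 0.09/0.91 = 0.098901. For the 'alert' outcome, the likelihood ratio is 0.976/0.3 = 3.2533.
Posterior odds = 0.098901 × 3.2533 = 0.32176, so P(H|E) = 0.32176/(1+0.32176) = 0.243. Then P(¬H|E) = 1 − 0.243 = 0.757.

P(¬H | E) ≈ 0.757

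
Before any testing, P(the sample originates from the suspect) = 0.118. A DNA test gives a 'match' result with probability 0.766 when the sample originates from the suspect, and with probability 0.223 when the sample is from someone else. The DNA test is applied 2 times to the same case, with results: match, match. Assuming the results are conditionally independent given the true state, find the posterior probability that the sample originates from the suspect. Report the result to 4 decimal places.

With H the event that the sample originates from the suspect, the joint likelihood of the observed sequence is P(data|H) = 0.766·0.766 = 0.58676 and P(data|¬H) = 0.223·0.223 = 0.049729.
Bayes: P(H|data) = 0.118·0.58676 / (0.118·0.58676 + 0.882·0.049729) = 0.069237/0.11310 = 0.6122.

Posterior P(H) ≈ 0.6122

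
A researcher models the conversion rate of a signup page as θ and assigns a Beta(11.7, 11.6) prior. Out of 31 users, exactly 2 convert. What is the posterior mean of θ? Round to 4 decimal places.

Observing 2 successes and 29 failures updates Beta(11.7, 11.6) by adding the success and failure counts to the two shape parameters: α = 11.7+2 = 13.7, β = 11.6+29 = 40.6.
Posterior mean = α/(α+β) = 13.7/54.3 = 0.2523.

Posterior mean ≈ 0.2523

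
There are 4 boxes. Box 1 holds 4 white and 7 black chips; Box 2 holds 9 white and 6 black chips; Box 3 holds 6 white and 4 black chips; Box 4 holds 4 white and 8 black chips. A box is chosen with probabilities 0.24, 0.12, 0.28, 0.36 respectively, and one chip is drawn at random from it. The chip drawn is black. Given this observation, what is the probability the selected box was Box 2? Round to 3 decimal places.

P(black|Box 1) = 0.6364; P(black|Box 2) = 0.4; P(black|Box 3) = 0.4; P(black|Box 4) = 0.6667.
Prior × likelihood for each source: 0.24·0.6364=0.1527, 0.12·0.4=0.04800, 0.28·0.4=0.1120, 0.36·0.6667=0.2400. Summing gives P(black) = 0.55273.
P(Box 2 | black) = 0.04800 / 0.55273 = 0.087.

Posterior probability ≈ 0.087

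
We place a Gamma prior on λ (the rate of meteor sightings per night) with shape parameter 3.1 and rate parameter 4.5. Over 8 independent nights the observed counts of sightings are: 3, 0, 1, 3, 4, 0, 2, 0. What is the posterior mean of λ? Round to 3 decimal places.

The Poisson likelihood adds the total count to the shape and the number of exposure periods to the rate. Here ∑xᵢ = 13 and n = 8, so shape 3.1→16.1 and rate 4.5→12.5.
Posterior mean = shape/rate = 16.1/12.5 = 1.288.

Posterior mean ≈ 1.288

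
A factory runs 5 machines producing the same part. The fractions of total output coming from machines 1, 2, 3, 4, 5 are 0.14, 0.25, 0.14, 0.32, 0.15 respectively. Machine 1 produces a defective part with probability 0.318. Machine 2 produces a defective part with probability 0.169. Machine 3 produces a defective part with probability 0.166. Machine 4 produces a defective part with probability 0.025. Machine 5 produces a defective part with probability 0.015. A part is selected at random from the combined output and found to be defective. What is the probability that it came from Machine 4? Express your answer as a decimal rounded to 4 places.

Tabulate prior·likelihood by source: [1] prior 0.14, lik 0.318, product 0.04452; [2] prior 0.25, lik 0.169, product 0.04225; [3] prior 0.14, lik 0.166, product 0.02324; [4] prior 0.32, lik 0.025, product 0.008000; [5] prior 0.15, lik 0.015, product 0.002250.
Normalizing constant = 0.12026; the posterior for Machine 4 is its product over the sum, 0.008000/0.12026 = 0.0665.

Posterior probability ≈ 0.0665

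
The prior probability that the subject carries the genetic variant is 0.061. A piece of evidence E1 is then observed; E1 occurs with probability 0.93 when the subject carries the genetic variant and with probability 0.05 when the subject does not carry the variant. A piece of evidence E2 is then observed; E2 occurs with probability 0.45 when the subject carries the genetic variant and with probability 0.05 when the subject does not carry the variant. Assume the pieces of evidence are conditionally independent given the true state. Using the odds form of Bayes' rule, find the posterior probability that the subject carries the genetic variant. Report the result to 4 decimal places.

Posterior probability ≈ 0.9158

Prior odds = 0.061/(1−0.061) = 0.064963. In log-odds, ln(0.064963) = -2.7339.
Add log likelihood ratios: ln(18.600) + ln(9.0000) = 5.1204.
Posterior log-odds = 2.3864, so posterior odds = exp(2.3864) = 10.875. Converting, P(H|E) = 10.875/11.875 = 0.9158.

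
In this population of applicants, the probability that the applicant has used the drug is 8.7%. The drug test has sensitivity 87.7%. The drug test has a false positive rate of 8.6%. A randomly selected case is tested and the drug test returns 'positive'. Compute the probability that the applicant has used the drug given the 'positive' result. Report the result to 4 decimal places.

P(H | E) ≈ 0.4928

Write H for 'the applicant has used the drug'. Prior odds H:¬H = 0.087/0.913 = 0.095290. For the 'positive' outcome, the likelihood ratio is 0.877/0.086 = 10.198.
Posterior odds = 0.095290 × 10.198 = 0.97174, so P(H|E) = 0.97174/(1+0.97174) = 0.4928.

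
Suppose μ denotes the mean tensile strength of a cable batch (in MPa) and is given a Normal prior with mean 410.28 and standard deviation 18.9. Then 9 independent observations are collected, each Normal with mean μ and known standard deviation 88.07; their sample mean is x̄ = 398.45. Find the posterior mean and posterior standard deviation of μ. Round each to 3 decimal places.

Posterior mean ≈ 406.813; posterior SD ≈ 15.891

Prior precision 1/τ₀² = 1/18.9² = 0.00279947; data precision n/σ² = 9/88.07² = 0.00116034.
Posterior precision = 0.00279947 + 0.00116034 = 0.00395982, giving posterior SD = 1/√0.00395982 = 15.891.
Posterior mean = (0.00279947·410.28 + 0.00116034·398.45) / 0.00395982 = 406.813.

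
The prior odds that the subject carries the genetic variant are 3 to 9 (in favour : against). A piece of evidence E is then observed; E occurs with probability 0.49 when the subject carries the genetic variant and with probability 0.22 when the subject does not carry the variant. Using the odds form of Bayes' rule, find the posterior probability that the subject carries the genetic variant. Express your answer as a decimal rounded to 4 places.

Prior odds = 3/9 = 0.33333. In log-odds, ln(0.33333) = -1.0986.
Add log likelihood ratio: ln(2.2273) = 0.80078.
Posterior log-odds = -0.29783, so posterior odds = exp(-0.29783) = 0.74242. Converting, P(H|E) = 0.74242/1.7424 = 0.4261.

Posterior probability ≈ 0.4261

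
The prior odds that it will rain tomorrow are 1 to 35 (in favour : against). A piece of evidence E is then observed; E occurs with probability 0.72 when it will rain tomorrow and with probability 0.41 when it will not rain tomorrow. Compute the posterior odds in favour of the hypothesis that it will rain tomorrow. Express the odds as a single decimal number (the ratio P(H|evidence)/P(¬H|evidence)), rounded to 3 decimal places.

Prior odds = 1/35 = 0.028571.
Likelihood ratio for E = 0.72/0.41 = 1.7561.
Posterior odds = prior odds × LR = 0.050174.

Posterior odds ≈ 0.050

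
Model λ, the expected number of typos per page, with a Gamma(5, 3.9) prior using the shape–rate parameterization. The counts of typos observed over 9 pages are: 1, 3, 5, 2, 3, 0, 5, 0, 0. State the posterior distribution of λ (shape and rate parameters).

Posterior: Gamma(shape=24, rate=12.9)

Total count ∑xᵢ = 19 over n = 9 pages.
Gamma is conjugate to the Poisson likelihood: posterior is Gamma(shape = 5+19 = 24, rate = 3.9+9 = 12.9).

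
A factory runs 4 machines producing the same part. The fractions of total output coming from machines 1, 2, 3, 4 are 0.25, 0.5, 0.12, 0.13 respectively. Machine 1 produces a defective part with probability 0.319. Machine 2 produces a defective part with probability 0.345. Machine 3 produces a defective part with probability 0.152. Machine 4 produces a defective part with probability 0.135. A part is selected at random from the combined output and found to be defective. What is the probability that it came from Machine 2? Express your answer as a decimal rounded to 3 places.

Posterior probability ≈ 0.599

Tabulate prior·likelihood by source: [1] prior 0.25, lik 0.319, product 0.07975; [2] prior 0.5, lik 0.345, product 0.1725; [3] prior 0.12, lik 0.152, product 0.01824; [4] prior 0.13, lik 0.135, product 0.01755.
Normalizing constant = 0.28804; the posterior for Machine 2 is its product over the sum, 0.1725/0.28804 = 0.599.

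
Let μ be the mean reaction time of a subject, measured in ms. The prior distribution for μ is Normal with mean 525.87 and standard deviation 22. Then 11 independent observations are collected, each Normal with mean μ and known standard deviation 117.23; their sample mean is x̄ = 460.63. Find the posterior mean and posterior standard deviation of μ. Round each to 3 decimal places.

Prior precision 1/τ₀² = 1/22² = 0.00206612; data precision n/σ² = 11/117.23² = 0.00080041.
Posterior precision = 0.00206612 + 0.00080041 = 0.00286653, giving posterior SD = 1/√0.00286653 = 18.678.
Posterior mean = (0.00206612·525.87 + 0.00080041·460.63) / 0.00286653 = 507.653.

Posterior mean ≈ 507.653; posterior SD ≈ 18.678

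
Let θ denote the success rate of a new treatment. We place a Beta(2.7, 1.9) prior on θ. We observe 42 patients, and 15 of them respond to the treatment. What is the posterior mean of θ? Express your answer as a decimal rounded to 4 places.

Observing 15 successes and 27 failures updates Beta(2.7, 1.9) by adding the success and failure counts to the two shape parameters: α = 2.7+15 = 17.7, β = 1.9+27 = 28.9.
E[θ | data] = 17.7/(17.7+28.9) = 0.3798.

Posterior mean ≈ 0.3798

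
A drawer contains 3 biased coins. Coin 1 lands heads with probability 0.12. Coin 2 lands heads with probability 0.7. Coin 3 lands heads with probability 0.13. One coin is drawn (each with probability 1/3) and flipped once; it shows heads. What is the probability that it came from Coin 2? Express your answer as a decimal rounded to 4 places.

Posterior probability ≈ 0.7368

Tabulate prior·likelihood by source: [1] prior 0.333333, lik 0.12, product 0.04000; [2] prior 0.333333, lik 0.7, product 0.2333; [3] prior 0.333333, lik 0.13, product 0.04333.
Normalizing constant = 0.31667; the posterior for Coin 2 is its product over the sum, 0.2333/0.31667 = 0.7368.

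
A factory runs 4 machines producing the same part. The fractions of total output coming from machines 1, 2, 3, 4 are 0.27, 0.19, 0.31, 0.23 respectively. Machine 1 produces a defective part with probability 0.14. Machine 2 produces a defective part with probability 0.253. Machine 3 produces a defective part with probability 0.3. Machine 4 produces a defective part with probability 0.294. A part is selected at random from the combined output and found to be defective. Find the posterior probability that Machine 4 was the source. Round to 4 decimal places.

P(defective|M1) = 0.14; P(defective|M2) = 0.253; P(defective|M3) = 0.3; P(defective|M4) = 0.294.
Prior × likelihood for each source: 0.27·0.14=0.03780, 0.19·0.253=0.04807, 0.31·0.3=0.09300, 0.23·0.294=0.06762. Summing gives P(defective) = 0.24649.
P(Machine 4 | defective) = 0.06762 / 0.24649 = 0.2743.

Posterior probability ≈ 0.2743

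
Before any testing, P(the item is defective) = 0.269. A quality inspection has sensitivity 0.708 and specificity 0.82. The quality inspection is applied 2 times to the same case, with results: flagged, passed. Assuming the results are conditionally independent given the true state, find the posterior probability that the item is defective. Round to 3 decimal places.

With H the event that the item is defective, the joint likelihood of the observed sequence is P(data|H) = 0.708·0.292 = 0.20674 and P(data|¬H) = 0.18·0.82 = 0.14760.
Bayes: P(H|data) = 0.269·0.20674 / (0.269·0.20674 + 0.731·0.14760) = 0.055612/0.16351 = 0.3401.

Posterior P(H) ≈ 0.340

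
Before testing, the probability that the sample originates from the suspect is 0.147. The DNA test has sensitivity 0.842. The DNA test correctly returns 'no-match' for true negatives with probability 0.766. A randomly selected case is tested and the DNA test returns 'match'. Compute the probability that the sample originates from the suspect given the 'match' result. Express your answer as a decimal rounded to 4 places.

P(H | E) ≈ 0.3828

Write H for 'the sample originates from the suspect'. Prior odds H:¬H = 0.147/0.853 = 0.17233. For the 'match' outcome, the likelihood ratio is 0.842/0.234 = 3.5983.
Posterior odds = 0.17233 × 3.5983 = 0.62010, so P(H|E) = 0.62010/(1+0.62010) = 0.3828.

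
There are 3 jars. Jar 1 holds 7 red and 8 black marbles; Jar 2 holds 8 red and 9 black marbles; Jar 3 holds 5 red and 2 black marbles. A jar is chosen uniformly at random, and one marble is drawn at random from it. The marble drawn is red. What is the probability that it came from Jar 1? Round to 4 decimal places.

Tabulate prior·likelihood by source: [1] prior 0.333333, lik 0.4667, product 0.1556; [2] prior 0.333333, lik 0.4706, product 0.1569; [3] prior 0.333333, lik 0.7143, product 0.2381.
Normalizing constant = 0.55051; the posterior for Jar 1 is its product over the sum, 0.1556/0.55051 = 0.2826.

Posterior probability ≈ 0.2826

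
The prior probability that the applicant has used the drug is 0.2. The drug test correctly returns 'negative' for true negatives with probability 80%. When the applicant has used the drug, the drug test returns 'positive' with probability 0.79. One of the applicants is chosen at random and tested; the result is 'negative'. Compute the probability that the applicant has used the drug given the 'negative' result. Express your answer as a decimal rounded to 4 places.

Let H be the event that the applicant has used the drug. P(H) = 0.2, so P(¬H) = 0.8. With E the 'negative' result, P(E|H) = 0.21 and P(E|¬H) = 0.8.
P(E) = 0.21·0.2 + 0.8·0.8 = 0.042000 + 0.64000 = 0.68200.
By Bayes' theorem, P(H|E) = 0.042000 / 0.68200 = 0.0616.

P(H | E) ≈ 0.0616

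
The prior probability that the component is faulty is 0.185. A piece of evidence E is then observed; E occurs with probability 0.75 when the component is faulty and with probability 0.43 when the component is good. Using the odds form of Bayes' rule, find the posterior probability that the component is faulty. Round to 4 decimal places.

Prior odds = 0.185/(1−0.185) = 0.22699. In log-odds, ln(0.22699) = -1.4828.
Add log likelihood ratio: ln(1.7442) = 0.55629.
Posterior log-odds = -0.92654, so posterior odds = exp(-0.92654) = 0.39592. Converting, P(H|E) = 0.39592/1.3959 = 0.2836.

Posterior probability ≈ 0.2836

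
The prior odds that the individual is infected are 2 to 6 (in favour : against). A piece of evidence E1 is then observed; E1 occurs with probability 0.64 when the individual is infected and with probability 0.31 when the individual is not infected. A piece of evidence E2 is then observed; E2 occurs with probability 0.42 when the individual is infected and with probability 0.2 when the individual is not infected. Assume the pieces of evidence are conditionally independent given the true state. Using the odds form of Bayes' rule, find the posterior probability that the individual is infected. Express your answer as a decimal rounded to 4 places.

Posterior probability ≈ 0.5910

Prior odds = 2/6 = 0.33333.
Likelihood ratio for E1 = 0.64/0.31 = 2.0645.
Likelihood ratio for E2 = 0.42/0.2 = 2.1000.
Posterior odds = prior odds × LR₁ × LR₂ = 1.4452.
Posterior probability = odds/(1+odds) = 1.4452/2.4452 = 0.5910.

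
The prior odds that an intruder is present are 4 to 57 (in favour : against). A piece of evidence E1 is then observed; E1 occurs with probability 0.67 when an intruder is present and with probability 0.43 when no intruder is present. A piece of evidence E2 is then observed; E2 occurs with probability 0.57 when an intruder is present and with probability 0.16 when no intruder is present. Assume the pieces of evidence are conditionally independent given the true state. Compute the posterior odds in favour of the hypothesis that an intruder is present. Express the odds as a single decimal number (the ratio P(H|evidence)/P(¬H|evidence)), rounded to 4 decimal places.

Prior odds = 4/57 = 0.070175. In log-odds, ln(0.070175) = -2.6568.
Add log likelihood ratios: ln(1.5581) + ln(3.5625) = 1.7140.
Posterior log-odds = -0.94280, so posterior odds = exp(-0.94280) = 0.38953.

Posterior odds ≈ 0.3895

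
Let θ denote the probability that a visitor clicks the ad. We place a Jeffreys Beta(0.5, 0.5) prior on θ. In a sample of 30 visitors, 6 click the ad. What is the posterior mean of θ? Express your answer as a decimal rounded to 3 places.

Observing 6 successes and 24 failures updates Beta(0.5, 0.5) by adding the success and failure counts to the two shape parameters: α = 0.5+6 = 6.5, β = 0.5+24 = 24.5.
E[θ | data] = 6.5/(6.5+24.5) = 0.210.

Posterior mean ≈ 0.210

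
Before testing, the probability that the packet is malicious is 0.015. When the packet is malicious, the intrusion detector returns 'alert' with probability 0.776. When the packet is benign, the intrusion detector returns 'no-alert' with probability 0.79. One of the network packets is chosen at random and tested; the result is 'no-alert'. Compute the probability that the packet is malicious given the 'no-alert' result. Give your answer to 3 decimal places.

P(H | E) ≈ 0.004

Write H for 'the packet is malicious'. Prior odds H:¬H = 0.015/0.985 = 0.015228. For the 'no-alert' outcome, the likelihood ratio is 0.224/0.79 = 0.28354.
Posterior odds = 0.015228 × 0.28354 = 0.0043179, so P(H|E) = 0.0043179/(1+0.0043179) = 0.004.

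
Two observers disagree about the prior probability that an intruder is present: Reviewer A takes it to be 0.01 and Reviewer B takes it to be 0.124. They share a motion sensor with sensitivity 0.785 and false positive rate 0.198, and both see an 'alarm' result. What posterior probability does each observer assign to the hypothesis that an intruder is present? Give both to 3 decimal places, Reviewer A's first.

Reviewer A: 0.039; Reviewer B: 0.359

The likelihood ratio for an 'alarm' result is 0.785/0.198 = 3.9646.
Reviewer A: prior odds 0.01/0.99 = 0.010101; posterior odds 0.040047; posterior probability 0.039.
Reviewer B: prior odds 0.124/0.876 = 0.14155; posterior odds 0.56121; posterior probability 0.359.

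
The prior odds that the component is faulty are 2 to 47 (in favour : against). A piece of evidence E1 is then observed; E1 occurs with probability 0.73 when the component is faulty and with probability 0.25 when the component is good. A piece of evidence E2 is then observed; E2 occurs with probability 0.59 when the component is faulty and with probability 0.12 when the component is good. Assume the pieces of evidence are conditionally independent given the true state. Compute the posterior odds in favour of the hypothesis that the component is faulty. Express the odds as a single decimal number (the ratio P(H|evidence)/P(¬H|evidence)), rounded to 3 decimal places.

Posterior odds ≈ 0.611

Prior odds = 2/47 = 0.042553. In log-odds, ln(0.042553) = -3.1570.
Add log likelihood ratios: ln(2.9200) + ln(4.9167) = 2.6642.
Posterior log-odds = -0.49279, so posterior odds = exp(-0.49279) = 0.61092.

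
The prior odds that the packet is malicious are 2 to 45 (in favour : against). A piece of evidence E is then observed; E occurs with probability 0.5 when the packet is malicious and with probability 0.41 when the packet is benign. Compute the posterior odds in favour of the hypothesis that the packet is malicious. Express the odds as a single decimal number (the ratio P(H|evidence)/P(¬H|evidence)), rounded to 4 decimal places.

Posterior odds ≈ 0.0542

Prior odds = 2/45 = 0.044444. In log-odds, ln(0.044444) = -3.1135.
Add log likelihood ratio: ln(1.2195) = 0.19845.
Posterior log-odds = -2.9151, so posterior odds = exp(-2.9151) = 0.054201.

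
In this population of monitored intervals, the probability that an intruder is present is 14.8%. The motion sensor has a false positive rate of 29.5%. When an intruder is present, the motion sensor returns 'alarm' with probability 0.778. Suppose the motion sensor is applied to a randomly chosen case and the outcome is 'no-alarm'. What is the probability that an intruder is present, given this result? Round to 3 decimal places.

Let H be the event that an intruder is present. P(H) = 0.148, so P(¬H) = 0.852. With E the 'no-alarm' result, P(E|H) = 0.222 and P(E|¬H) = 0.705.
P(E) = 0.222·0.148 + 0.705·0.852 = 0.032856 + 0.60066 = 0.63352.
By Bayes' theorem, P(H|E) = 0.032856 / 0.63352 = 0.052.

P(H | E) ≈ 0.052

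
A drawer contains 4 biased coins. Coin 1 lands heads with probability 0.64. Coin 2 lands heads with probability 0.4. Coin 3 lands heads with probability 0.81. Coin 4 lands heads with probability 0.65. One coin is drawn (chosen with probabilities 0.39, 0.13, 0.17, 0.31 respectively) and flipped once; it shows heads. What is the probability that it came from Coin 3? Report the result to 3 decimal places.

Tabulate prior·likelihood by source: [1] prior 0.39, lik 0.64, product 0.2496; [2] prior 0.13, lik 0.4, product 0.05200; [3] prior 0.17, lik 0.81, product 0.1377; [4] prior 0.31, lik 0.65, product 0.2015.
Normalizing constant = 0.64080; the posterior for Coin 3 is its product over the sum, 0.1377/0.64080 = 0.215.

Posterior probability ≈ 0.215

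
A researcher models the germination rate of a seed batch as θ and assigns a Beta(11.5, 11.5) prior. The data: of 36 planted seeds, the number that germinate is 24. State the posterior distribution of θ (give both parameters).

The binomial likelihood is conjugate to the Beta prior: with 24 successes and 12 failures, the posterior is Beta(11.5+24, 11.5+12) = Beta(35.5, 23.5).

Posterior: Beta(35.5, 23.5)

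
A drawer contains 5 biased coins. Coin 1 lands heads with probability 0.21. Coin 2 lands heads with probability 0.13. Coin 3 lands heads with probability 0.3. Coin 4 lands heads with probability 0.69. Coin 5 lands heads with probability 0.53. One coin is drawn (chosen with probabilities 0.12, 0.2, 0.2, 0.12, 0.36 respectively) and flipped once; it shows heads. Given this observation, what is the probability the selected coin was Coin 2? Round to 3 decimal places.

Tabulate prior·likelihood by source: [1] prior 0.12, lik 0.21, product 0.02520; [2] prior 0.2, lik 0.13, product 0.02600; [3] prior 0.2, lik 0.3, product 0.06000; [4] prior 0.12, lik 0.69, product 0.08280; [5] prior 0.36, lik 0.53, product 0.1908.
Normalizing constant = 0.38480; the posterior for Coin 2 is its product over the sum, 0.02600/0.38480 = 0.068.

Posterior probability ≈ 0.068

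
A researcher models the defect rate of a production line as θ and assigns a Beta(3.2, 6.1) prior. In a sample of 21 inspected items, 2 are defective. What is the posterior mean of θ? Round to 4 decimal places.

Posterior mean ≈ 0.1716

Observing 2 successes and 19 failures updates Beta(3.2, 6.1) by adding the success and failure counts to the two shape parameters: α = 3.2+2 = 5.2, β = 6.1+19 = 25.1.
E[θ | data] = 5.2/(5.2+25.1) = 0.1716.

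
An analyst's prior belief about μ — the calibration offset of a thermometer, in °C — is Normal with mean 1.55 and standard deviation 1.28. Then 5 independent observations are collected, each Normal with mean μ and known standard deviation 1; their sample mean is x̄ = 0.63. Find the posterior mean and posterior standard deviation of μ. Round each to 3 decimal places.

Posterior mean ≈ 0.730; posterior SD ≈ 0.422

Prior precision 1/τ₀² = 1/1.28² = 0.610352; data precision n/σ² = 5/1² = 5.00000.
Posterior precision = 0.610352 + 5.00000 = 5.61035, giving posterior SD = 1/√5.61035 = 0.422.
Posterior mean = (0.610352·1.55 + 5.00000·0.63) / 5.61035 = 0.730.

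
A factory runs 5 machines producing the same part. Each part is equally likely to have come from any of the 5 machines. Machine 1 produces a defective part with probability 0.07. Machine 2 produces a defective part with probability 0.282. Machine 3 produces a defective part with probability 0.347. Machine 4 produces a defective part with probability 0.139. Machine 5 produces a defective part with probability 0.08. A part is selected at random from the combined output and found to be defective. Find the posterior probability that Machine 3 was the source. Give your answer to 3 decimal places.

Tabulate prior·likelihood by source: [1] prior 0.2, lik 0.07, product 0.01400; [2] prior 0.2, lik 0.282, product 0.05640; [3] prior 0.2, lik 0.347, product 0.06940; [4] prior 0.2, lik 0.139, product 0.02780; [5] prior 0.2, lik 0.08, product 0.01600.
Normalizing constant = 0.18360; the posterior for Machine 3 is its product over the sum, 0.06940/0.18360 = 0.378.

Posterior probability ≈ 0.378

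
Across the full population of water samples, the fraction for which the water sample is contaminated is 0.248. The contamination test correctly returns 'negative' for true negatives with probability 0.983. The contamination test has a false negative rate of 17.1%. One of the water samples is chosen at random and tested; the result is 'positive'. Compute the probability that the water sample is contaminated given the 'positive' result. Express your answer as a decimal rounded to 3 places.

P(H | E) ≈ 0.941

Let H be the event that the water sample is contaminated. P(H) = 0.248, so P(¬H) = 0.752. With E the 'positive' result, P(E|H) = 0.829 and P(E|¬H) = 0.017.
P(E) = 0.829·0.248 + 0.017·0.752 = 0.20559 + 0.012784 = 0.21838.
By Bayes' theorem, P(H|E) = 0.20559 / 0.21838 = 0.941.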